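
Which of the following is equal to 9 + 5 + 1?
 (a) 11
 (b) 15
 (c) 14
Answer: b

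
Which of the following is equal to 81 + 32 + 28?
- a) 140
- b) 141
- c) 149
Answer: b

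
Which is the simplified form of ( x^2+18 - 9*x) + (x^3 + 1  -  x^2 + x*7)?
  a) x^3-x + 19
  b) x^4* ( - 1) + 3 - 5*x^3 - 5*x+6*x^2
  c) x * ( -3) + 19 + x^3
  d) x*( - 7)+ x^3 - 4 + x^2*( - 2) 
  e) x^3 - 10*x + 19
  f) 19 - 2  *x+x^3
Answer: f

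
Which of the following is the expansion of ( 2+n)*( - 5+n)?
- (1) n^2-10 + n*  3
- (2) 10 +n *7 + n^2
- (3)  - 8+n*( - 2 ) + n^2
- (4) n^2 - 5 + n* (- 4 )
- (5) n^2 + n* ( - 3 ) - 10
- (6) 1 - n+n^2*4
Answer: 5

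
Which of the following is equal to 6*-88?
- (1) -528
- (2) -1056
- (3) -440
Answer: 1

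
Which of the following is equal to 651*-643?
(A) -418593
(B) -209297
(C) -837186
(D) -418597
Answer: A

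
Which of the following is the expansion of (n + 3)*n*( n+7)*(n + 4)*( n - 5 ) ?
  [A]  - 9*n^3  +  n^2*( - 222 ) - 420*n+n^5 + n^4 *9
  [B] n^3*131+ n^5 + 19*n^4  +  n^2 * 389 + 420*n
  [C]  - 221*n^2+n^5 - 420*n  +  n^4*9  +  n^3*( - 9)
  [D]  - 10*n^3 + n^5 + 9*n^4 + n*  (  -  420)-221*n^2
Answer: C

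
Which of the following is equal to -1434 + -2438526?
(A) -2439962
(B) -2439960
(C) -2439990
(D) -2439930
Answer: B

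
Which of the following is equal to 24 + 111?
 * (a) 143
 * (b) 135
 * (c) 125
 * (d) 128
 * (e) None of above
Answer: b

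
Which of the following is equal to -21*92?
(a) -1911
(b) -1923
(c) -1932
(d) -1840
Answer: c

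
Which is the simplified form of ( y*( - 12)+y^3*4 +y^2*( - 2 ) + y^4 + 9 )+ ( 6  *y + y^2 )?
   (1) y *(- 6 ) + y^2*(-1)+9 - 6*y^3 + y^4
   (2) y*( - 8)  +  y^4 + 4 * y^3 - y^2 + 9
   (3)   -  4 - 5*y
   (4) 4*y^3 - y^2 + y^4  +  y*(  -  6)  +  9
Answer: 4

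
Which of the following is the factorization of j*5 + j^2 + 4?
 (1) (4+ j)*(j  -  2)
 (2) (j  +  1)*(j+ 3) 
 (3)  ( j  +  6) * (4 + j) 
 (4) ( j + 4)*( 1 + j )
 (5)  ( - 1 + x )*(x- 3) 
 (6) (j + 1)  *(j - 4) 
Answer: 4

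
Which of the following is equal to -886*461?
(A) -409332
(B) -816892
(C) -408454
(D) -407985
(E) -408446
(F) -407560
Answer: E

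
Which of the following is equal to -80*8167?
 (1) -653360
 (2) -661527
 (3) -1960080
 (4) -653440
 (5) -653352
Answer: 1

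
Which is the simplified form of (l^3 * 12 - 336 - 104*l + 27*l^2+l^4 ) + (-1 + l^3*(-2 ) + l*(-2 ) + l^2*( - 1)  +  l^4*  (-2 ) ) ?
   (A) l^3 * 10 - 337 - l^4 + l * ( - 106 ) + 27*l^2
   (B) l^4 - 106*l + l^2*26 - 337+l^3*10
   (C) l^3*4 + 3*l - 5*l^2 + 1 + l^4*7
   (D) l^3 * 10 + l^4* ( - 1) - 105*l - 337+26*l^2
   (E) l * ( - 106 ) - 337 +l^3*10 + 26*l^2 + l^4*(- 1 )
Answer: E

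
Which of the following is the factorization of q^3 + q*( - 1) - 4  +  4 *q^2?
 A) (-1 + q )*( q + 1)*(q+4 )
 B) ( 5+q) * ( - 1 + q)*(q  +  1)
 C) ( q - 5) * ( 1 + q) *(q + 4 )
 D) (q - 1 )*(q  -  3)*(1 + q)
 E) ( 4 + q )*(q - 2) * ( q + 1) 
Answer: A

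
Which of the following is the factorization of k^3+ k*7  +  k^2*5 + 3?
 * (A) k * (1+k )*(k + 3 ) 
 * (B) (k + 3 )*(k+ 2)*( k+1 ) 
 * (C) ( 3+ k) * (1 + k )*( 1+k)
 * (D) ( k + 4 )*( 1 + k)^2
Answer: C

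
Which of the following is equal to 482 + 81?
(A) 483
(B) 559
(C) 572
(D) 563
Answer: D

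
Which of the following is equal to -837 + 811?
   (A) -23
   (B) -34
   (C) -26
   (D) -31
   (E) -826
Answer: C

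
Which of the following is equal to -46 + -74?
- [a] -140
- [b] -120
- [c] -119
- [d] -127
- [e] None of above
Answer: b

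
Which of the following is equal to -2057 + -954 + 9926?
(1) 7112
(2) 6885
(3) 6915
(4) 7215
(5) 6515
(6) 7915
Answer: 3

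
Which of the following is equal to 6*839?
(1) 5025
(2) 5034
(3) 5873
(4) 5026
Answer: 2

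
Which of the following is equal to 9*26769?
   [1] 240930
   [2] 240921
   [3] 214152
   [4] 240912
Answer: 2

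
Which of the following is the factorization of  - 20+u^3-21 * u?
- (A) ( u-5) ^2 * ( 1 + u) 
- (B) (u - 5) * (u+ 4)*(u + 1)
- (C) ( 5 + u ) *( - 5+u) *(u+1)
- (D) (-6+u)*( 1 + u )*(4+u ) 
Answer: B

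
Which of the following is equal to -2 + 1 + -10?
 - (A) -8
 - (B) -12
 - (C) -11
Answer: C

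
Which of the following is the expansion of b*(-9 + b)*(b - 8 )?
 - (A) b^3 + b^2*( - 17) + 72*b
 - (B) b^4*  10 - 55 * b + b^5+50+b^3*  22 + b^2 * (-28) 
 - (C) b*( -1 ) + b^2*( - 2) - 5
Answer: A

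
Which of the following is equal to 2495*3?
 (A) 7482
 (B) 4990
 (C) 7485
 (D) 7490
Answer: C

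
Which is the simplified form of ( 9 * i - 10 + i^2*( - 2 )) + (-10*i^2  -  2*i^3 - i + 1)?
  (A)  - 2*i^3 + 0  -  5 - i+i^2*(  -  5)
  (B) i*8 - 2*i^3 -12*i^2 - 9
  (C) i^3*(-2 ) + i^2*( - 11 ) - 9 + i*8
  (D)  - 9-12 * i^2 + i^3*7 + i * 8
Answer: B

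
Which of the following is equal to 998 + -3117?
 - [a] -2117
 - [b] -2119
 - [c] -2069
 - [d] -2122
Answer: b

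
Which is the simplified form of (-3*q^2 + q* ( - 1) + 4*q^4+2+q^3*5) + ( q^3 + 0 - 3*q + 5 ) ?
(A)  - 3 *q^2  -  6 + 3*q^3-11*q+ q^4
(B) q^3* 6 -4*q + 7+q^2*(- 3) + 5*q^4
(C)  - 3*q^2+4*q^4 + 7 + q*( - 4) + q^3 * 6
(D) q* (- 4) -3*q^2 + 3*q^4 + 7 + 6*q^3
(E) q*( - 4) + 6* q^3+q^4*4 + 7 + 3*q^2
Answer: C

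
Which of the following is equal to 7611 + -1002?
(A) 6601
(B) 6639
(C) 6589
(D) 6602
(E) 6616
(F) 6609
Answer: F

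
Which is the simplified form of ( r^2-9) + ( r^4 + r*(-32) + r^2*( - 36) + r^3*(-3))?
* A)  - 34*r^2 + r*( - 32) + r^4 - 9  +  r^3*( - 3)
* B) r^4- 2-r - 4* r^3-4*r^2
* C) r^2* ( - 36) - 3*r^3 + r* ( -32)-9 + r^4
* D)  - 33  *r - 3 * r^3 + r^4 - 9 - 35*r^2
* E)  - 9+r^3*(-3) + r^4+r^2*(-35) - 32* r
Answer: E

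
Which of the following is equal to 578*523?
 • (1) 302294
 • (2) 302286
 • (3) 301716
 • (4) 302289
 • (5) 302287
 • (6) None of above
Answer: 1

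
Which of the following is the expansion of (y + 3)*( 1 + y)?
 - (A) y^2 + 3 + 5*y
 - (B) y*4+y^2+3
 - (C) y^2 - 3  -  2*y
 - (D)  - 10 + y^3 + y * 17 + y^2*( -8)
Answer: B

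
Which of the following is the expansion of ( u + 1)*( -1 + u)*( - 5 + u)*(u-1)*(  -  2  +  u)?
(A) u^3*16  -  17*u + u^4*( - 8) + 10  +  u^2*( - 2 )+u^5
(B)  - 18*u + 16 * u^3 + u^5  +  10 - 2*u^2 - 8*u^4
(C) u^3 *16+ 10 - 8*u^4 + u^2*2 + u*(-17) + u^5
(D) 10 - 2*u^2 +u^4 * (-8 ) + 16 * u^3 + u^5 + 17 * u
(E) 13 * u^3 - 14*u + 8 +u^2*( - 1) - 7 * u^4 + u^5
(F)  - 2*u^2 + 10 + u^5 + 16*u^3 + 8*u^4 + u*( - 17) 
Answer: A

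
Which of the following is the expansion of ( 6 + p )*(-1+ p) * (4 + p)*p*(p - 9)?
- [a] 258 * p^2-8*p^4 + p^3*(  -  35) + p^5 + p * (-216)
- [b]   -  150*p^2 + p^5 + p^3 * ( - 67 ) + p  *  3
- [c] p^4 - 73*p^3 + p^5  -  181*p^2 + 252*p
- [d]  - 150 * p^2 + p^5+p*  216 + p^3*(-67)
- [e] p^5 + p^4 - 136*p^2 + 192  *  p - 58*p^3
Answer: d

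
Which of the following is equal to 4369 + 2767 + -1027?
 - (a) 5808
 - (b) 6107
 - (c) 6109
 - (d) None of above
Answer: c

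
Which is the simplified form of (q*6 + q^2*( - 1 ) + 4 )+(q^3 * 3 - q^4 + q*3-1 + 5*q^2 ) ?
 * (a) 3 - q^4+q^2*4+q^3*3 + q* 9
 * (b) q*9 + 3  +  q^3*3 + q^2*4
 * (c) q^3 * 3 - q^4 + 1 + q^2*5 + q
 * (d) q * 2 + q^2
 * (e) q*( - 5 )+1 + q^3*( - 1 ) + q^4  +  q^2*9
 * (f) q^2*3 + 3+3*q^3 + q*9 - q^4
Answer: a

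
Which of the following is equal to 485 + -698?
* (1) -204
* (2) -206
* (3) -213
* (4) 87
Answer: 3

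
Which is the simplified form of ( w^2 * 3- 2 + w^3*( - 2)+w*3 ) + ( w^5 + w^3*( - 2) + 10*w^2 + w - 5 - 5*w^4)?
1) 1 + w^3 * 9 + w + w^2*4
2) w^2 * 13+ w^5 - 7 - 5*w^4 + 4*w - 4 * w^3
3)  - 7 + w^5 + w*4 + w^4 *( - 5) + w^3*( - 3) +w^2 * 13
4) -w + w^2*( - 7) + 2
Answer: 2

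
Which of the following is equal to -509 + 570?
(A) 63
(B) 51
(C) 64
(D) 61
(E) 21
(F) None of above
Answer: D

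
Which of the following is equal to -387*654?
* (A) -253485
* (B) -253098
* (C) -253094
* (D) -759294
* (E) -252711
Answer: B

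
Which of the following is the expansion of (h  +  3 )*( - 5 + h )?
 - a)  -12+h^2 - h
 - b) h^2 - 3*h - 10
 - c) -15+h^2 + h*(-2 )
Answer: c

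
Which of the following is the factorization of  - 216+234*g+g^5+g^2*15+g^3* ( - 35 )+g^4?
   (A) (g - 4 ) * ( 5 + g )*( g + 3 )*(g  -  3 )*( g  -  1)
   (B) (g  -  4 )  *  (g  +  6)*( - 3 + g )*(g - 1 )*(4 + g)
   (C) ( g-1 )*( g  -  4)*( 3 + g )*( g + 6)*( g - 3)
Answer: C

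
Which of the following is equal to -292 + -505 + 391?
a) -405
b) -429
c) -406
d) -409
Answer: c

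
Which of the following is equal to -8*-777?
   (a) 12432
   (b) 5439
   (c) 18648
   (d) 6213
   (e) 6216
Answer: e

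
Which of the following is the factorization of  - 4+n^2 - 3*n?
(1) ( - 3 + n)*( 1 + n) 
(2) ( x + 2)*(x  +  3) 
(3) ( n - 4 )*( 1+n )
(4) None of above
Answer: 3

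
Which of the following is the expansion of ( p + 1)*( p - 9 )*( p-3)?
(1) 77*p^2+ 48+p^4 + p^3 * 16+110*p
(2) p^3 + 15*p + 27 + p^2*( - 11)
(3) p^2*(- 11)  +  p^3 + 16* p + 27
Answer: 2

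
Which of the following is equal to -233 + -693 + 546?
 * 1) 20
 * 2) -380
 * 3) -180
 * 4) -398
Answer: 2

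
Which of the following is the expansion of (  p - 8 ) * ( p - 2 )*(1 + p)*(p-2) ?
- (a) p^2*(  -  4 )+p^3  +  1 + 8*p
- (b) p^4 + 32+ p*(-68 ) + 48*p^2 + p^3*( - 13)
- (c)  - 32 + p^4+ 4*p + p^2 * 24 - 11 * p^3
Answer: c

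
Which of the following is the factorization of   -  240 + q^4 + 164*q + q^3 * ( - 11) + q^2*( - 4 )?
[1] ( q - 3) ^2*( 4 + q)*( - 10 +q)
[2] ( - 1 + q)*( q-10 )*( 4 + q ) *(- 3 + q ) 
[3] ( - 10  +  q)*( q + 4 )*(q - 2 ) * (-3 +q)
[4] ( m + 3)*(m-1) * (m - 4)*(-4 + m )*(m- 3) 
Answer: 3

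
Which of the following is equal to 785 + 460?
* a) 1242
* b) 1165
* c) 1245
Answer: c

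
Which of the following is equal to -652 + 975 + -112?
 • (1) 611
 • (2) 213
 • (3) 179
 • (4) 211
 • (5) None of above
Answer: 4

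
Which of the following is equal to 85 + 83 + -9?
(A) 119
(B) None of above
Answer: B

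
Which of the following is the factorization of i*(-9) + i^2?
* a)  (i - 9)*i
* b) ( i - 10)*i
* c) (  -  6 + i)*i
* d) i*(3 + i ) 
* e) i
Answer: a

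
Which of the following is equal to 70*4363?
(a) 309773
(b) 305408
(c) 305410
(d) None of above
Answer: c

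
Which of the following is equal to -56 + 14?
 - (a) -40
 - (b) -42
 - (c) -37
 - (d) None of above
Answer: b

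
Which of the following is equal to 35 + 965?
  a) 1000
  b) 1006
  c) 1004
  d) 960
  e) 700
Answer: a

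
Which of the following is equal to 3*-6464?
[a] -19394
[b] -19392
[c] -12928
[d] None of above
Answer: b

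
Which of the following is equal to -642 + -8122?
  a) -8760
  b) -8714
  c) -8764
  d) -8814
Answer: c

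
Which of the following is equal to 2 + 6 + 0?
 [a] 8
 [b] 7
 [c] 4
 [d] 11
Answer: a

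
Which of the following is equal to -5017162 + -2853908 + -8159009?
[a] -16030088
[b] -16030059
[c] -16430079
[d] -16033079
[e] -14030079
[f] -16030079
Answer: f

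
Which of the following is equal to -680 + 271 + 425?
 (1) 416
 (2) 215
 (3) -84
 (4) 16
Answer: 4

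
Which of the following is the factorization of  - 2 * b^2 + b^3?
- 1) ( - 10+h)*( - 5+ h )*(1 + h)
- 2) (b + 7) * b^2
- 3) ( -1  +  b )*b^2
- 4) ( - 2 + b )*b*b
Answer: 4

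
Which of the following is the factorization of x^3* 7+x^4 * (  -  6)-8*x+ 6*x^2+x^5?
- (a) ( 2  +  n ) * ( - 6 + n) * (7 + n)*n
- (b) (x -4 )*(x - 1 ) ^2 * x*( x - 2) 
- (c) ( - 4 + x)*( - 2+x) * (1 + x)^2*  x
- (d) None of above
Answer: d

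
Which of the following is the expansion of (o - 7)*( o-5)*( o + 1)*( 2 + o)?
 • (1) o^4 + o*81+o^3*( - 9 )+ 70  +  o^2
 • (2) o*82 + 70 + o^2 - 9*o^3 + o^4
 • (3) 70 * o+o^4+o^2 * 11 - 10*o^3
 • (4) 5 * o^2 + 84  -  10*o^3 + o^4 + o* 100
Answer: 1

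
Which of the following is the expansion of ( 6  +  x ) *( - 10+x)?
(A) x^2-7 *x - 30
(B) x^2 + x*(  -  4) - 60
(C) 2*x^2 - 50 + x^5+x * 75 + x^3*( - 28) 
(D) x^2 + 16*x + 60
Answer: B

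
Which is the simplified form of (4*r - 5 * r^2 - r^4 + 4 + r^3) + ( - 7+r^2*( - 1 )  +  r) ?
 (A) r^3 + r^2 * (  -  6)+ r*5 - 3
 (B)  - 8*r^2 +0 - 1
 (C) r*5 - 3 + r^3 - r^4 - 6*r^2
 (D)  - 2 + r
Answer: C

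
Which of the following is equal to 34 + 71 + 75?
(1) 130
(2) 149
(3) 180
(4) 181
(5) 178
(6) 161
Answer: 3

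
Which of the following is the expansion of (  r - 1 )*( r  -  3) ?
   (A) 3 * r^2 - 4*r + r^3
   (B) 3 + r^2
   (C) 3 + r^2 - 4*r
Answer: C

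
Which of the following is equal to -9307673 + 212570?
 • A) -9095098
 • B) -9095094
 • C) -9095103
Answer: C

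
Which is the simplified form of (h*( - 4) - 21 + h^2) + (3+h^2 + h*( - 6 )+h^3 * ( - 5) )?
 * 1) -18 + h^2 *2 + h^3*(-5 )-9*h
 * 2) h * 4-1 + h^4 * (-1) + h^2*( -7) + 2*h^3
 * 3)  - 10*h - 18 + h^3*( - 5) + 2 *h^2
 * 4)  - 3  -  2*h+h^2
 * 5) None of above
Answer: 3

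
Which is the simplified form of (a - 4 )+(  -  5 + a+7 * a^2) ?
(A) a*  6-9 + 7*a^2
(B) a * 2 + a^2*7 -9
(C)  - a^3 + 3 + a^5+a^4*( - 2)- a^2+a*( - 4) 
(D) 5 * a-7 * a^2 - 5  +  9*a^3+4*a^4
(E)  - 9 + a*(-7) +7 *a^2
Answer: B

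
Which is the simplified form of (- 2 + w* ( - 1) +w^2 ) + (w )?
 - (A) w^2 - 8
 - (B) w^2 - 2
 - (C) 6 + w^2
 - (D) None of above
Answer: B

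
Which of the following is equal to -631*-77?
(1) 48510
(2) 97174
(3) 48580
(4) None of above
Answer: 4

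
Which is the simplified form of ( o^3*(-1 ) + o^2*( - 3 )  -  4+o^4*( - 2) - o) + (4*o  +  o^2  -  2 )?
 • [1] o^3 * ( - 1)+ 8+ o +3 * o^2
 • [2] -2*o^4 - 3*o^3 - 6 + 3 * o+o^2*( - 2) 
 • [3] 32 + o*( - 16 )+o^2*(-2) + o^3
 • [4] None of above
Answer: 4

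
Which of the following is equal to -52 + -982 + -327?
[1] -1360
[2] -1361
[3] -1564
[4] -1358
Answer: 2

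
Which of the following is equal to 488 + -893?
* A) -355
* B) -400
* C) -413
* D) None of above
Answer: D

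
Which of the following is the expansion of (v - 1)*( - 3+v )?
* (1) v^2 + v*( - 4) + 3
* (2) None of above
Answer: 1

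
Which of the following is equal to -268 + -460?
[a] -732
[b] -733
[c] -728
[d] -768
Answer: c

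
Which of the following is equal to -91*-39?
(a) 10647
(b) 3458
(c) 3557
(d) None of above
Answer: d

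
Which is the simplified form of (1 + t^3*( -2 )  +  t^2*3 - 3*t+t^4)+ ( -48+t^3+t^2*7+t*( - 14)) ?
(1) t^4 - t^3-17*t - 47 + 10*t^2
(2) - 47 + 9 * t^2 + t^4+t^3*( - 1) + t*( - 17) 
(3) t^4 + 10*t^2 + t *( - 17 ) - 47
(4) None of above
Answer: 1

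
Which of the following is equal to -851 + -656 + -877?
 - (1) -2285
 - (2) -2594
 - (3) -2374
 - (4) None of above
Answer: 4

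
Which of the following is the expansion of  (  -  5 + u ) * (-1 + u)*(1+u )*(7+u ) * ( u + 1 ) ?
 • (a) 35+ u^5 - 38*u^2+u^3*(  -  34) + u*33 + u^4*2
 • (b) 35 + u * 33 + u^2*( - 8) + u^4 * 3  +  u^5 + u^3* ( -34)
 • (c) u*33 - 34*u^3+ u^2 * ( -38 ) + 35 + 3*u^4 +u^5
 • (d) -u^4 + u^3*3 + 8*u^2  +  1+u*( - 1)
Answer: c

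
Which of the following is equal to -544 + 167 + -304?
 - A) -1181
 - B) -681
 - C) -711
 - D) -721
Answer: B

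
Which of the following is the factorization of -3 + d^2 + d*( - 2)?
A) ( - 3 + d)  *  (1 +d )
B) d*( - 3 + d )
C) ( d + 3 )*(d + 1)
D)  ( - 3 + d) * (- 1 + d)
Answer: A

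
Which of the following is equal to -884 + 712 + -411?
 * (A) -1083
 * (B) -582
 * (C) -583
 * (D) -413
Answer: C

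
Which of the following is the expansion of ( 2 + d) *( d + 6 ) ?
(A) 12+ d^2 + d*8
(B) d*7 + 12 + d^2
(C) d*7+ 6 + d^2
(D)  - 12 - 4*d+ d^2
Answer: A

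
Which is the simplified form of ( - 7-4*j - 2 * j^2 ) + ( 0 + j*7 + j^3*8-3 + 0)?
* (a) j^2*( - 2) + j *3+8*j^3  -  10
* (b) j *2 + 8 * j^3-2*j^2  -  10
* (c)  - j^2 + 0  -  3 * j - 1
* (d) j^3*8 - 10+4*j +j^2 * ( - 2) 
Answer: a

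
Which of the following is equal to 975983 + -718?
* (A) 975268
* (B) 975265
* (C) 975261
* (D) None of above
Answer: B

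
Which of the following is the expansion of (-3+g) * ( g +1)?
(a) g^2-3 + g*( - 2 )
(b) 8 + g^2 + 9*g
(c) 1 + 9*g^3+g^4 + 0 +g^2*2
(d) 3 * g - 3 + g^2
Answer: a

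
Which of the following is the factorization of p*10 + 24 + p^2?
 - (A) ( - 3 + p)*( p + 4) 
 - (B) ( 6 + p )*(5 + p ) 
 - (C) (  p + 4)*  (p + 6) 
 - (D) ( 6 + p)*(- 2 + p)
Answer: C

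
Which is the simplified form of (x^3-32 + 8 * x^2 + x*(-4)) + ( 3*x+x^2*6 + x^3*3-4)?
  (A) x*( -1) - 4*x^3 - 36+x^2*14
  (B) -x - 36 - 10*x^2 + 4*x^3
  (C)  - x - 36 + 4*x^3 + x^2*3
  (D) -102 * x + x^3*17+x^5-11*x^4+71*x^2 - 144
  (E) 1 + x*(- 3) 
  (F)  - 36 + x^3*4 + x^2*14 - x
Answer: F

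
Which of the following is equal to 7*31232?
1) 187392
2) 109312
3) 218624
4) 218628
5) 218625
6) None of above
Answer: 3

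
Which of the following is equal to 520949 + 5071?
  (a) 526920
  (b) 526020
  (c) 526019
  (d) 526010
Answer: b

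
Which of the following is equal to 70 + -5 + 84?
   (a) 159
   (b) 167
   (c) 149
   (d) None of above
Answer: c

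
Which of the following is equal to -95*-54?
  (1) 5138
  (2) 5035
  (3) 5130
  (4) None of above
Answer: 3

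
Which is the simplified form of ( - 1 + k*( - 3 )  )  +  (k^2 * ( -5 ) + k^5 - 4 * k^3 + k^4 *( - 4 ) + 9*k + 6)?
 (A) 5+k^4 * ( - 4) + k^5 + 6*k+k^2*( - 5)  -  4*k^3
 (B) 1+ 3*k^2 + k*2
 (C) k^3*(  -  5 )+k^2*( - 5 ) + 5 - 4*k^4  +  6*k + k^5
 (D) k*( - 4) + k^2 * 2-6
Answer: A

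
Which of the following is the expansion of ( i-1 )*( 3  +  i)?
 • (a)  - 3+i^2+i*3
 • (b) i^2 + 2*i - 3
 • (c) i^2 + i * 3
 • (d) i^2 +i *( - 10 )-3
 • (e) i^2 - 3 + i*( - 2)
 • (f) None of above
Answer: b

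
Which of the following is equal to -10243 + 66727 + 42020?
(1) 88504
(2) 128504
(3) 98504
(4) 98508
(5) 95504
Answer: 3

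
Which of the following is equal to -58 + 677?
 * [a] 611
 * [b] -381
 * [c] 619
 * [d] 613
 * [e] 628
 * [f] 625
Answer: c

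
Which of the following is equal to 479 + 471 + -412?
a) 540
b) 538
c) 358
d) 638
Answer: b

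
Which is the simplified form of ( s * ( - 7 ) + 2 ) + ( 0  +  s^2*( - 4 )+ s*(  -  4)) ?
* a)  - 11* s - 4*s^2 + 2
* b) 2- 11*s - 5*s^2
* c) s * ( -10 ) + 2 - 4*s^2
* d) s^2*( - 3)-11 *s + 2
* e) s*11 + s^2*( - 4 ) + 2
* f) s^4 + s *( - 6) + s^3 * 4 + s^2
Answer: a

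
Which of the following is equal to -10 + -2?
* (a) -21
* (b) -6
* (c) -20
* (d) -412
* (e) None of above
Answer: e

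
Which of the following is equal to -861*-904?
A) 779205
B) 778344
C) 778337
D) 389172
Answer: B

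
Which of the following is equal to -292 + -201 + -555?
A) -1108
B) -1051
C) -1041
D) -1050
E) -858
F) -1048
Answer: F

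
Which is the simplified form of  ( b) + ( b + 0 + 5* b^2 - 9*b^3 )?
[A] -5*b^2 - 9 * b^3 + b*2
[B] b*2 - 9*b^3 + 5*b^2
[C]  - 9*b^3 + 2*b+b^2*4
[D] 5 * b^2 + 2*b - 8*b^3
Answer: B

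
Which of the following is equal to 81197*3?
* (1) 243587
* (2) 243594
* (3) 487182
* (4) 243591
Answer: 4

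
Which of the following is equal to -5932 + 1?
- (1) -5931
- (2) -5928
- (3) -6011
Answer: 1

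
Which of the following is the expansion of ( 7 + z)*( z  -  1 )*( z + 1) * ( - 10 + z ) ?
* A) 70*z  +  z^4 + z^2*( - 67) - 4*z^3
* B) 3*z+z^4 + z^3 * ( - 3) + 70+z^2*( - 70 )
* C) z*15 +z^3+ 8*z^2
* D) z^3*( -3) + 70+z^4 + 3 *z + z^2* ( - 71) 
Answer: D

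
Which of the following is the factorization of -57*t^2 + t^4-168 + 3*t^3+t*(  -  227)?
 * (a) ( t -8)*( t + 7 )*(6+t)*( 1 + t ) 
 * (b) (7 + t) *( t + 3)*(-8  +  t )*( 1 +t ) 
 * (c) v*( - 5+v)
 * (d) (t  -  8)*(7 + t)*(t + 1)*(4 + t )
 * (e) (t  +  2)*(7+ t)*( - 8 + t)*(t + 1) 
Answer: b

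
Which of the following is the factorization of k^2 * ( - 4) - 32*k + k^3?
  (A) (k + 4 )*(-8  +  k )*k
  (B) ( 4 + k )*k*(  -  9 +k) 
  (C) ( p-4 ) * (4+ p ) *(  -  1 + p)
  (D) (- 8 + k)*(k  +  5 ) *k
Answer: A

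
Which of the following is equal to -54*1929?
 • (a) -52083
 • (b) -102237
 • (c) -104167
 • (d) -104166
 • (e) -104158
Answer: d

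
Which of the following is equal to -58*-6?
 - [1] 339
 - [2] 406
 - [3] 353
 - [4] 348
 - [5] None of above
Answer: 4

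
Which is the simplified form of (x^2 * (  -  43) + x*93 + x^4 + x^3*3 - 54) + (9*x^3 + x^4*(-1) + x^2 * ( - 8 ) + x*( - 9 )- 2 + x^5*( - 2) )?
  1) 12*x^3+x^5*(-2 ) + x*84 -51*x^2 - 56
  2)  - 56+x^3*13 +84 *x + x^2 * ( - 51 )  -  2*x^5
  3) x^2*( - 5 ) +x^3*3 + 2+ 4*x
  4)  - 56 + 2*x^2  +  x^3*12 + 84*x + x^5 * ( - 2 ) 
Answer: 1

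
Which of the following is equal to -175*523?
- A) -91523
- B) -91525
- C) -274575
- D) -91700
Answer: B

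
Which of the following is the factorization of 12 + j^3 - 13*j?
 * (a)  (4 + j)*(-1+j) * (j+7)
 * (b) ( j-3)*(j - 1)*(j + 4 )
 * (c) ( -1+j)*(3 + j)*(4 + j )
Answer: b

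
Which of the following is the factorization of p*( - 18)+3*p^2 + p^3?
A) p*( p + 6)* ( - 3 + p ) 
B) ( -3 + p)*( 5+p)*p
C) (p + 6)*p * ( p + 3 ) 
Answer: A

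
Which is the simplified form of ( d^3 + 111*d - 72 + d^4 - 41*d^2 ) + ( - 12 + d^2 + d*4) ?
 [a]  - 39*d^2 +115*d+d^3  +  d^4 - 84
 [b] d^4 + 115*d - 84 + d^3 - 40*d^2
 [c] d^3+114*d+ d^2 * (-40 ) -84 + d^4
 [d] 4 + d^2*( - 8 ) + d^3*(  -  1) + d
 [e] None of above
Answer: b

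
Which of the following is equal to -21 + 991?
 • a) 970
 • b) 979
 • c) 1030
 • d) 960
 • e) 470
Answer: a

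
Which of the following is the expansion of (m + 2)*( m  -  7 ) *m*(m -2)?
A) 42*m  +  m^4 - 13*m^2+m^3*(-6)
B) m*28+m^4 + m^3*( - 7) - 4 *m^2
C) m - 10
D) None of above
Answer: B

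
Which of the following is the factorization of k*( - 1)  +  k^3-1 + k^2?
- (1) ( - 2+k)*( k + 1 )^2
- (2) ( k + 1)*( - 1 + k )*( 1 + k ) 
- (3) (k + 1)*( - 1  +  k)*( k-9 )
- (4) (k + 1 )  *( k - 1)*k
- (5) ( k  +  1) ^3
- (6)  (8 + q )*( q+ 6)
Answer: 2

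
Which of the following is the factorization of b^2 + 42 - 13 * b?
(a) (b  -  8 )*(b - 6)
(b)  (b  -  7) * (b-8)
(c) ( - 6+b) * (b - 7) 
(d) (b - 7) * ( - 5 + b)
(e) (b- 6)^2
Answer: c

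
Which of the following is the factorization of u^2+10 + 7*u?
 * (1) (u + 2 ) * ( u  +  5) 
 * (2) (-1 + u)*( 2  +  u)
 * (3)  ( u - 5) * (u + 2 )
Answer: 1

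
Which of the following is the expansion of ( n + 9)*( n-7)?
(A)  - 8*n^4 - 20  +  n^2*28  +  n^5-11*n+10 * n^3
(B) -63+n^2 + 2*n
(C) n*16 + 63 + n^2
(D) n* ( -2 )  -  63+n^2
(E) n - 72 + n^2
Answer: B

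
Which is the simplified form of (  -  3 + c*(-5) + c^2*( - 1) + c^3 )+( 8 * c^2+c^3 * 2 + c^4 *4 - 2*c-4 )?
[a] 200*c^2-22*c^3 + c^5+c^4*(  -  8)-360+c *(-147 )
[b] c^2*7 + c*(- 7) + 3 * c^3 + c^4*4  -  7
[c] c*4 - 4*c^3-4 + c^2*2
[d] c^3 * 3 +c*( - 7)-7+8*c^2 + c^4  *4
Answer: b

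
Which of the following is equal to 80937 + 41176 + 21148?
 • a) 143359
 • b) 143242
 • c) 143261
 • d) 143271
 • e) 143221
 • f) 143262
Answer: c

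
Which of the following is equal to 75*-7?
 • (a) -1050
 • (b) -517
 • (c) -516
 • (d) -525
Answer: d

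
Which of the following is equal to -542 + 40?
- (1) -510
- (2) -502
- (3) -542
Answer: 2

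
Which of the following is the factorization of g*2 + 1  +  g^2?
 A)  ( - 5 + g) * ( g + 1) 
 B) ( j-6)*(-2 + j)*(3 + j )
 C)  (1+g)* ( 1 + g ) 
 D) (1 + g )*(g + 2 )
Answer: C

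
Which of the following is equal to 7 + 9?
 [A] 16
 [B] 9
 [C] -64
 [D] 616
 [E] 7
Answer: A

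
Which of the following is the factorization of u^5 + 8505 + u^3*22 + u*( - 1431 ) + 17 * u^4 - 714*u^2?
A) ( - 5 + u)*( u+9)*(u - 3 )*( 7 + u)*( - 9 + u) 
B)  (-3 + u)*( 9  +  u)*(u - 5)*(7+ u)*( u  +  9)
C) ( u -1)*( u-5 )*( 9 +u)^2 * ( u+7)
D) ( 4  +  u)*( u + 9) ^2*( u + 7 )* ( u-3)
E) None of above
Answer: B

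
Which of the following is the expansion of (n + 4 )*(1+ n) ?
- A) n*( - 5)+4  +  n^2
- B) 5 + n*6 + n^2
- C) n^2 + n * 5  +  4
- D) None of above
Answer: C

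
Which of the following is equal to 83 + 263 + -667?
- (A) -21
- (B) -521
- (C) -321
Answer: C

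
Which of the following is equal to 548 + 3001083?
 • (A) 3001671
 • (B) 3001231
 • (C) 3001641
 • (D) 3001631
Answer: D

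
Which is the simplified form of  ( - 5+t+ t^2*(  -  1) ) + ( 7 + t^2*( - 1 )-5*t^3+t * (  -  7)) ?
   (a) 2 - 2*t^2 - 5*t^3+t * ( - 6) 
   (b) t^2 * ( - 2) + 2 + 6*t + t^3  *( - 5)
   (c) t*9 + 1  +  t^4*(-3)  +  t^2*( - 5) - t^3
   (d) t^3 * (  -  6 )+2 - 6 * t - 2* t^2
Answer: a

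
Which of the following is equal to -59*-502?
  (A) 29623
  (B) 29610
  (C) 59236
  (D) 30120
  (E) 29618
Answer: E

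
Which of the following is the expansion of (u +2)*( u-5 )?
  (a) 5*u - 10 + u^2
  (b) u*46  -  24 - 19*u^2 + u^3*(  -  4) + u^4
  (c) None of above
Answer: c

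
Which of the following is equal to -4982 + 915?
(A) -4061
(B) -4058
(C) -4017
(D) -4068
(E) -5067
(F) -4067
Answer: F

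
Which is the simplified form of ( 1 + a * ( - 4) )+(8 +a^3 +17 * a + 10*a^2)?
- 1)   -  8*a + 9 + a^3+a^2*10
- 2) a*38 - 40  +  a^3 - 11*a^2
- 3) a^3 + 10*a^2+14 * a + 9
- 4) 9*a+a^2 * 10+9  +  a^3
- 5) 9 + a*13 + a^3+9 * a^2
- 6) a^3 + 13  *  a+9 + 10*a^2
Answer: 6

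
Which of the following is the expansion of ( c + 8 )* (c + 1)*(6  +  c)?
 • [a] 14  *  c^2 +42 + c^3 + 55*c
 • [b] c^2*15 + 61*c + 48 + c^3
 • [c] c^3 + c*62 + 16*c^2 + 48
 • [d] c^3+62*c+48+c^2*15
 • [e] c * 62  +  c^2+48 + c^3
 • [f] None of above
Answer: d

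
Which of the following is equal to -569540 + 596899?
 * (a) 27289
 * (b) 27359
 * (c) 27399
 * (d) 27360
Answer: b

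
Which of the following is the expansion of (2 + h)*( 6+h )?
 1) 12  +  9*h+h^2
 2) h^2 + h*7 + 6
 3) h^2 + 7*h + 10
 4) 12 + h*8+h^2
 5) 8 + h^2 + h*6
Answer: 4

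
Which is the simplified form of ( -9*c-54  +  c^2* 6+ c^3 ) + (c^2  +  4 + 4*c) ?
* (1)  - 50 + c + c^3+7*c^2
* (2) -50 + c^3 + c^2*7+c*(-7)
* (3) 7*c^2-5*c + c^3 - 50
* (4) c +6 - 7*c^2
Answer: 3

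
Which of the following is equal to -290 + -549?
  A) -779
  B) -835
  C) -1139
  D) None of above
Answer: D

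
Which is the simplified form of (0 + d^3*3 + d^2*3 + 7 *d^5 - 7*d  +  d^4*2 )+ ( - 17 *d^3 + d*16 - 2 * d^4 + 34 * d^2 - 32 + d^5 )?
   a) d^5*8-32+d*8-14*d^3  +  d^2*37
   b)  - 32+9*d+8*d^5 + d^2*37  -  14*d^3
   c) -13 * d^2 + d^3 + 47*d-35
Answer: b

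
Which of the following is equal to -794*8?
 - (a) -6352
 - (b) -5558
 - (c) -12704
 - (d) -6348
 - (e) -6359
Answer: a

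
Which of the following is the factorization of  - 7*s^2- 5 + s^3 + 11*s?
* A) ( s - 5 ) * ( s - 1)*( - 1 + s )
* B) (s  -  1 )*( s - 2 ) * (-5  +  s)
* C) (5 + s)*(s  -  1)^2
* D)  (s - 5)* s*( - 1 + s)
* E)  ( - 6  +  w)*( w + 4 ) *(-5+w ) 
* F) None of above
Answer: A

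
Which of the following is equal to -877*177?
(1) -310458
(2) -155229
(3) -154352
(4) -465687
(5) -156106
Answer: 2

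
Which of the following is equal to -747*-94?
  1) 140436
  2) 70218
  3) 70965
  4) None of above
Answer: 2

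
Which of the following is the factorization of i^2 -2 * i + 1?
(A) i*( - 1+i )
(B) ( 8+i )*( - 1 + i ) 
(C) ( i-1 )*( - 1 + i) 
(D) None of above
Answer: C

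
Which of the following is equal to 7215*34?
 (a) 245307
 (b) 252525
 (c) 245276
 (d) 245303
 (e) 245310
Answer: e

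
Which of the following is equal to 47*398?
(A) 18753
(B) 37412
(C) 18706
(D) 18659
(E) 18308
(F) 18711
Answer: C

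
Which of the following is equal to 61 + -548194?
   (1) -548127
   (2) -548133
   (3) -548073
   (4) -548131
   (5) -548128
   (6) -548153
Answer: 2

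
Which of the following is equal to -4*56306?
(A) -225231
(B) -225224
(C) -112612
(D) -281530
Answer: B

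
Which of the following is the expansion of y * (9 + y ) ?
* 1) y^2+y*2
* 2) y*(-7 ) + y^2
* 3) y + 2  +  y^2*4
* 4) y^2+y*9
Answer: 4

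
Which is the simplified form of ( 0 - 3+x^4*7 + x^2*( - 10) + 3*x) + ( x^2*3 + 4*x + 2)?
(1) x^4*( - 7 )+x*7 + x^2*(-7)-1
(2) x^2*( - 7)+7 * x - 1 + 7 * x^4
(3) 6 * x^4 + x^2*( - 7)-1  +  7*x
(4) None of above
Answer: 2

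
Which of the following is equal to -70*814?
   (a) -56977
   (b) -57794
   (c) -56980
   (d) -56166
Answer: c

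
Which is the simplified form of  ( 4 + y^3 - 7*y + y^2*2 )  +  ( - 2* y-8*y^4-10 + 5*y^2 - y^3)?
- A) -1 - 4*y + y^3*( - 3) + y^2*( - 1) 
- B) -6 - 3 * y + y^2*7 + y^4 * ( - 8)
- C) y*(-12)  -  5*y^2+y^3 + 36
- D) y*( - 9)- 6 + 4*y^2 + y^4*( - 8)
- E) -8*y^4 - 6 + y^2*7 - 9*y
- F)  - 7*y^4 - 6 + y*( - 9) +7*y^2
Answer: E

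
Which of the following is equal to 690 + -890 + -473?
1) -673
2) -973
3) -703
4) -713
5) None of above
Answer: 1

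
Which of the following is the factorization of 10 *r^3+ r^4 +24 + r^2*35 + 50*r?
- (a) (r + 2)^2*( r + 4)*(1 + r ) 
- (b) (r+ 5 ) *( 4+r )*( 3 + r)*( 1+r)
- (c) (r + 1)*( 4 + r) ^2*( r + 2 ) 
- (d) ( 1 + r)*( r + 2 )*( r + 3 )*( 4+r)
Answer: d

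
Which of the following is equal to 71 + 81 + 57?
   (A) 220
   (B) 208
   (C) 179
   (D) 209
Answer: D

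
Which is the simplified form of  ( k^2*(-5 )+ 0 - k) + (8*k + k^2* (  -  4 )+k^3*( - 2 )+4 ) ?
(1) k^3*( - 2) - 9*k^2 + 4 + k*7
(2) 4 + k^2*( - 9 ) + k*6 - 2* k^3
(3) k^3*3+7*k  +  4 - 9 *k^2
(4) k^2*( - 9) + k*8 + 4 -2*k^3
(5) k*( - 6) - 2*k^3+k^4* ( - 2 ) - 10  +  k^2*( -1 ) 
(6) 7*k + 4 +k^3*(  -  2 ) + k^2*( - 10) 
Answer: 1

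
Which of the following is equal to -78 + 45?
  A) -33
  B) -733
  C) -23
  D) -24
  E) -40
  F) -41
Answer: A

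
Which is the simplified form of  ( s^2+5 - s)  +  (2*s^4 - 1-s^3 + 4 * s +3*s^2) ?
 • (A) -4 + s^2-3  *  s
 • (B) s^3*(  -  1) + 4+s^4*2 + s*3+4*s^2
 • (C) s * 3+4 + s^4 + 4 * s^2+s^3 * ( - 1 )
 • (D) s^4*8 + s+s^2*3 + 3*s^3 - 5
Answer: B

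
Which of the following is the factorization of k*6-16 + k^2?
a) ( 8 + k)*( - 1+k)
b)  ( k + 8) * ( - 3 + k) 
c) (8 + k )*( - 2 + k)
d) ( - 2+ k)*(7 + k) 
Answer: c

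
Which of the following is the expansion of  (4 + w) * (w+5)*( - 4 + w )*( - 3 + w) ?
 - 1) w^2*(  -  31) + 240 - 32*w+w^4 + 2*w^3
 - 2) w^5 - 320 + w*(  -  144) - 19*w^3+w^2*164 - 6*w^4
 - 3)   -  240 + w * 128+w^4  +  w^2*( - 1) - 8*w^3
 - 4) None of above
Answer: 1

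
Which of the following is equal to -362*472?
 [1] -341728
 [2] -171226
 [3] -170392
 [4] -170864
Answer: 4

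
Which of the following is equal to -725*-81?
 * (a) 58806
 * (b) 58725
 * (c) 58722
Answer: b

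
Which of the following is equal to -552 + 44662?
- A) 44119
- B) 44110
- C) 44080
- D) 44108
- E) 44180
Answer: B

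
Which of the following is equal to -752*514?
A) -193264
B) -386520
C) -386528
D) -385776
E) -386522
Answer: C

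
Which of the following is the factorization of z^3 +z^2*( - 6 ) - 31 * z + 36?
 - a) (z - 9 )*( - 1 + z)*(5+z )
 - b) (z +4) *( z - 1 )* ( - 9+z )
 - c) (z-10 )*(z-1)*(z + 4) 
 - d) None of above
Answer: b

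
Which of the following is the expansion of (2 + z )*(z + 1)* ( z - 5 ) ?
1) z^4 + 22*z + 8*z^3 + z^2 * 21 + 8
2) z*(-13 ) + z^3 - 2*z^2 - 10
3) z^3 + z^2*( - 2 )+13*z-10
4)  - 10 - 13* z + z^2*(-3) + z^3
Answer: 2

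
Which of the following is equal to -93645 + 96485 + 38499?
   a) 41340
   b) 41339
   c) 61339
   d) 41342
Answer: b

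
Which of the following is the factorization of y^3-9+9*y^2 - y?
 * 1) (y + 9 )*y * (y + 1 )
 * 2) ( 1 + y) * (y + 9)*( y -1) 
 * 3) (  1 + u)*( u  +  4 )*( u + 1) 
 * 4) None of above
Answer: 2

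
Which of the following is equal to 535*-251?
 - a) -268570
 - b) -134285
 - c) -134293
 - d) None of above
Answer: b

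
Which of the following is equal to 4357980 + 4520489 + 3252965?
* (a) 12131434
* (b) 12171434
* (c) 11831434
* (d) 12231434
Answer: a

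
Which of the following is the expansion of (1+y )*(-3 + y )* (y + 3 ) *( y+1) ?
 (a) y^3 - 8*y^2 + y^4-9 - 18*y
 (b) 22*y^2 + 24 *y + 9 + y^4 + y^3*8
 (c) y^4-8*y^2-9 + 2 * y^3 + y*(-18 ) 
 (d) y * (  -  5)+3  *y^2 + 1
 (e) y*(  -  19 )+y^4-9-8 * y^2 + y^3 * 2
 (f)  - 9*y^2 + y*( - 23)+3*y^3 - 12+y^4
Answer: c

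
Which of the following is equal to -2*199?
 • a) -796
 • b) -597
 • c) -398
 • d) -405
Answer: c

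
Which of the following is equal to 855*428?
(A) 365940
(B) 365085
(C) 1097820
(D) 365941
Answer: A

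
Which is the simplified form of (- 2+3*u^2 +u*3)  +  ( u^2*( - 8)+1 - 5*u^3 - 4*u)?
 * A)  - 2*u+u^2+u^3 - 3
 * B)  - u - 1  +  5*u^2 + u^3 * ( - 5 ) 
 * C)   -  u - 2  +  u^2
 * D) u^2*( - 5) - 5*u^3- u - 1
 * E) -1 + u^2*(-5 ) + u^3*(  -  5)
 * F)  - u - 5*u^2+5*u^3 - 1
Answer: D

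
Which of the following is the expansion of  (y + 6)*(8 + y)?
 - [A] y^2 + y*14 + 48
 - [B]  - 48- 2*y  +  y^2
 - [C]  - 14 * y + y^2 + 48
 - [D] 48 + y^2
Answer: A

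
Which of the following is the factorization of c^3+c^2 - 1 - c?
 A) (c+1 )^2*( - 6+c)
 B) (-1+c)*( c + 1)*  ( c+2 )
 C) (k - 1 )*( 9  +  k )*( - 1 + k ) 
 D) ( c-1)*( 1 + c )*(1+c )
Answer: D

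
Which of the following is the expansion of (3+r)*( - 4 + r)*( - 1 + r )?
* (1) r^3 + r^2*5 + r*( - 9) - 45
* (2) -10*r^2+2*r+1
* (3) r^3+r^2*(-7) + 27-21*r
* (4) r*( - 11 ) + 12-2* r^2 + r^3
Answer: 4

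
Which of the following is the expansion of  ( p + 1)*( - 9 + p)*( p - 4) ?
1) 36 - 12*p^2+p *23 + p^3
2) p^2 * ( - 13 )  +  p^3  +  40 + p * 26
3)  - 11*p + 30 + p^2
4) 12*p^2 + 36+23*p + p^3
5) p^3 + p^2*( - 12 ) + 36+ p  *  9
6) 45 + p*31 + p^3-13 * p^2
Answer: 1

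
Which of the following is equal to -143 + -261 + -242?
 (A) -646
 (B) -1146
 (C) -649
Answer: A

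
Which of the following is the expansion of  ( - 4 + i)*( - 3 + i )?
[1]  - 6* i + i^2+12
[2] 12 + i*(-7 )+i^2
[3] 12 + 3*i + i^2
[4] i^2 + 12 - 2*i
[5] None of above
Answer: 2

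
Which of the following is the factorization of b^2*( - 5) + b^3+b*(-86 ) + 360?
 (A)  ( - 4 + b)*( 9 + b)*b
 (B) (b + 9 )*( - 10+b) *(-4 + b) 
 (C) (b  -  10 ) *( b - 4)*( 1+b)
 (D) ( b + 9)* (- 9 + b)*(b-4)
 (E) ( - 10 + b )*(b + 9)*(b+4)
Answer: B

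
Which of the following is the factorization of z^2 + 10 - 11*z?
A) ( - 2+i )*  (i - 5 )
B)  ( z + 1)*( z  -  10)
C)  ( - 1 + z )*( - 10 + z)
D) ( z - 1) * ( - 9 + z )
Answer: C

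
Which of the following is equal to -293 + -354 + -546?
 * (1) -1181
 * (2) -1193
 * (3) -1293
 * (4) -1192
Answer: 2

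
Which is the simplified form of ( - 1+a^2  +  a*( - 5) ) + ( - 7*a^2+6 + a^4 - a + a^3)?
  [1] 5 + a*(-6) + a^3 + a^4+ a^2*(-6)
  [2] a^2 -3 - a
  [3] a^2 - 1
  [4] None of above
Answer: 1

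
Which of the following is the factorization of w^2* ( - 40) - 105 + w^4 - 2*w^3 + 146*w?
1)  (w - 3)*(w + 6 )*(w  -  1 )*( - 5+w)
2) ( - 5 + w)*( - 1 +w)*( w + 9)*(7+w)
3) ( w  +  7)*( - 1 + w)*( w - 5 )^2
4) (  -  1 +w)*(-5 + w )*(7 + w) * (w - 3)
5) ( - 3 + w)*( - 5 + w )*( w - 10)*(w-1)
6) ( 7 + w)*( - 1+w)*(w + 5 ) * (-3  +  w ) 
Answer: 4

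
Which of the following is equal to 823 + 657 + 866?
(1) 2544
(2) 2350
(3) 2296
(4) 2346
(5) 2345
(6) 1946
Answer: 4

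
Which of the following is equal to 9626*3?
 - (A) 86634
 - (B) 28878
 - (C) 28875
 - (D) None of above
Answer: B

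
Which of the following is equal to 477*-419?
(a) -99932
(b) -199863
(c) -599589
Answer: b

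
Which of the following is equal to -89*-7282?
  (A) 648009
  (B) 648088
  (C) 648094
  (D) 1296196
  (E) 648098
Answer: E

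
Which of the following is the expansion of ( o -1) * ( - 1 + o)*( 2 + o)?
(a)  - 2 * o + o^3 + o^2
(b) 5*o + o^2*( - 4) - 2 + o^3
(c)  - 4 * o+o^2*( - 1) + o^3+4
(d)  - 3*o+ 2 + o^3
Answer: d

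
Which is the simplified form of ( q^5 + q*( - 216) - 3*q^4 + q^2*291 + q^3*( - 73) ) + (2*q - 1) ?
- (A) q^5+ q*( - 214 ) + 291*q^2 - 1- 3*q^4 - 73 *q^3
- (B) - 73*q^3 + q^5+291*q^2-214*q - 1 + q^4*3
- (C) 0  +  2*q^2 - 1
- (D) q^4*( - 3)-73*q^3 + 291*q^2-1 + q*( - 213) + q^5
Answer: A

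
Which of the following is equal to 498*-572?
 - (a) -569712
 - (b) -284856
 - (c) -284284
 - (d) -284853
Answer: b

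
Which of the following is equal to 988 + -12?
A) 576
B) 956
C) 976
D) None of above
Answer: C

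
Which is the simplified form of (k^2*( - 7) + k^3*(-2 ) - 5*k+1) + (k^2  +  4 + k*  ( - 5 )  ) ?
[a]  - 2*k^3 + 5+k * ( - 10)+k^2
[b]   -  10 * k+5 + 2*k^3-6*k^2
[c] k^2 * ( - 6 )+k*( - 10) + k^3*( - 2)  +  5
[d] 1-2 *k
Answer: c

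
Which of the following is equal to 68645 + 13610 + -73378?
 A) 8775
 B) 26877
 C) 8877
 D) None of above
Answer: C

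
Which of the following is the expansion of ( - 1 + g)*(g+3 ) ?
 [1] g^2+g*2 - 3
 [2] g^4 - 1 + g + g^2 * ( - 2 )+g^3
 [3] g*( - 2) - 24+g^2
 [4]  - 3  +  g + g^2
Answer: 1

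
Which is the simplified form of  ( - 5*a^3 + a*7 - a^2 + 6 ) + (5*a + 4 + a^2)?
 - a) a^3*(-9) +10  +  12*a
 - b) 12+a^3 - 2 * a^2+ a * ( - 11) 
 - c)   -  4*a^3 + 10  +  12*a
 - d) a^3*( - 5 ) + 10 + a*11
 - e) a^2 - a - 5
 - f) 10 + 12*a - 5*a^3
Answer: f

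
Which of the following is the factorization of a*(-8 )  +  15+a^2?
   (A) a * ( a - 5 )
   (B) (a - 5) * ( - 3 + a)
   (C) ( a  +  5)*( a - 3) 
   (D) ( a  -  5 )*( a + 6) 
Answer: B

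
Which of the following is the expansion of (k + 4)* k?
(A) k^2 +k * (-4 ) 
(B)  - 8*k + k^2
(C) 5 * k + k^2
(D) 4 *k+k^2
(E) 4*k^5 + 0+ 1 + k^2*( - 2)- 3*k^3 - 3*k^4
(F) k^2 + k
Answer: D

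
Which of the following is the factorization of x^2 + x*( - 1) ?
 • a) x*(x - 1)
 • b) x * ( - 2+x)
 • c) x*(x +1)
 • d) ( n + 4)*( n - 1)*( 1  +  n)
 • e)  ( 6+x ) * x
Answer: a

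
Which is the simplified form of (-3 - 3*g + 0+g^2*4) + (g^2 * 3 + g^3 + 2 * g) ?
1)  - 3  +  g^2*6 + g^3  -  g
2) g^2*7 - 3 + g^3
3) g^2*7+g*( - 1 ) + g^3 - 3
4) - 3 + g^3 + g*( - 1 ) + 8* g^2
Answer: 3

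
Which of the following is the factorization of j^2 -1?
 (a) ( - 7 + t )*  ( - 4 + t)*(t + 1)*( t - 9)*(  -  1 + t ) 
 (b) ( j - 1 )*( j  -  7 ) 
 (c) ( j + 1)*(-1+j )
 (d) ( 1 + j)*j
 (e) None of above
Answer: c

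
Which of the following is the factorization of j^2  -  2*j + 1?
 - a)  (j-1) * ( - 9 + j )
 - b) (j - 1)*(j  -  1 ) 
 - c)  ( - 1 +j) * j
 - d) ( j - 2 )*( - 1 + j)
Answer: b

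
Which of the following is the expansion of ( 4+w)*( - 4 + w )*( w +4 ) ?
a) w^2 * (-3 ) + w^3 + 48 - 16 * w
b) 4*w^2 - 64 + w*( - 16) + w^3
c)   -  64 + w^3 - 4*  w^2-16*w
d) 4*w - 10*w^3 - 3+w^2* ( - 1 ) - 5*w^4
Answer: b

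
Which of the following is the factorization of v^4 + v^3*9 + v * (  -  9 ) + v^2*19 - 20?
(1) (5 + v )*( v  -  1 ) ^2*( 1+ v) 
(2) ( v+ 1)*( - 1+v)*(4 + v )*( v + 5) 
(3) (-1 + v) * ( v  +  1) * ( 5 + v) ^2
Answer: 2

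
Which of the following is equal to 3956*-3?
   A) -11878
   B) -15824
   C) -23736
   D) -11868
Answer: D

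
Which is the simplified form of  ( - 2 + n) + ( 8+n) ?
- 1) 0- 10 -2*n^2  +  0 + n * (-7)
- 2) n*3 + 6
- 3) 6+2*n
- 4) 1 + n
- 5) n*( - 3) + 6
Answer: 3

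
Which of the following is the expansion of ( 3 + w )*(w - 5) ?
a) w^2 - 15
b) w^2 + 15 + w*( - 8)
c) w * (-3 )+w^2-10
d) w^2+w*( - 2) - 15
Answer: d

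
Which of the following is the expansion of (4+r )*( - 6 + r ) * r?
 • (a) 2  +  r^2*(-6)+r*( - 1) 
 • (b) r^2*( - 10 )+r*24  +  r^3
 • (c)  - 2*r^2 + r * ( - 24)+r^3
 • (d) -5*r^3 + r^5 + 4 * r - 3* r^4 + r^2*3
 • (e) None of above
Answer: c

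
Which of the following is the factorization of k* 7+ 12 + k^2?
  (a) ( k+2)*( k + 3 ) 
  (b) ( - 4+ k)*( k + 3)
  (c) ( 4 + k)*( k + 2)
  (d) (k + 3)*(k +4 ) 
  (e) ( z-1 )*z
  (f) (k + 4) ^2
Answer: d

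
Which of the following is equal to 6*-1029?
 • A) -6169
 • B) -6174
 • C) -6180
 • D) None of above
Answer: B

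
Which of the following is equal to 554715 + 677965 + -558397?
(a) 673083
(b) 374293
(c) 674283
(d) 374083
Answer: c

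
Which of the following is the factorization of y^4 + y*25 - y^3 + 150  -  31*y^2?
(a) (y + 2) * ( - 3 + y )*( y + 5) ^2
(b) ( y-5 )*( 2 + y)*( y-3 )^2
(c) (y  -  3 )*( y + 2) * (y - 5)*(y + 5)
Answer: c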